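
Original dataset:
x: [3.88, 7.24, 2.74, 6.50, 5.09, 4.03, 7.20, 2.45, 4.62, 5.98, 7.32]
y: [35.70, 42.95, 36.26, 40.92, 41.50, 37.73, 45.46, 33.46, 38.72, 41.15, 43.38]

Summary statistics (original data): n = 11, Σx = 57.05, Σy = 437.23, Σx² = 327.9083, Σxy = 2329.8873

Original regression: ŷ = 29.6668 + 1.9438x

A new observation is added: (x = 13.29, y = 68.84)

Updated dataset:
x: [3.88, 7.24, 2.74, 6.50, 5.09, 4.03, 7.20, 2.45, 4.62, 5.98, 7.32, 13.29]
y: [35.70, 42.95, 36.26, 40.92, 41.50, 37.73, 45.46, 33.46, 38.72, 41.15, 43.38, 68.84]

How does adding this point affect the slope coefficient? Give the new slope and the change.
New slope β₁ = 3.0183 versus 1.9438 before: a change of +1.0745 (+55.3%).

The new point has HIGH LEVERAGE: x = 13.29 is far from the original mean x̄ = 57.05/11 ≈ 5.19 (original range [2.45, 7.32]).

Step 1: Update the sums with the new point (n goes from 11 to 12)
Σx  = 57.05 + 13.29 = 70.34
Σy  = 437.23 + 68.84 = 506.07
Σx² = 327.9083 + 13.29² = 327.9083 + 176.6241 = 504.5324
Σxy = 2329.8873 + 13.29×68.84 = 2329.8873 + 914.8836 = 3244.7709

Step 2: Recompute the slope with b₁ = (nΣxy − ΣxΣy) / (nΣx² − (Σx)²)
Numerator   = 12×3244.7709 − 70.34×506.07 = 38937.2508 − 35596.9638 = 3340.2870
Denominator = 12×504.5324 − 70.34² = 6054.3888 − 4947.7156 = 1106.6732
b₁(new) = 3340.2870 / 1106.6732 = 3.0183

(Same formula on the original sums: (11×2329.8873 − 57.05×437.23) / (11×327.9083 − 57.05²) = 684.7888 / 352.2888 = 1.9438, matching the given fit.)

Step 3: Change in slope
Δβ₁ = 3.0183 − 1.9438 = +1.0745
Relative change = +1.0745 / 1.9438 × 100% = +55.3%
→ the slope increases when the point is added.

A high-leverage point only changes the slope if it is off the original line; here y = 68.84 is above the original trend, so the slope increases.
In practice: check such a point for data-entry or measurement error; refit with and without it and report both if conclusions differ.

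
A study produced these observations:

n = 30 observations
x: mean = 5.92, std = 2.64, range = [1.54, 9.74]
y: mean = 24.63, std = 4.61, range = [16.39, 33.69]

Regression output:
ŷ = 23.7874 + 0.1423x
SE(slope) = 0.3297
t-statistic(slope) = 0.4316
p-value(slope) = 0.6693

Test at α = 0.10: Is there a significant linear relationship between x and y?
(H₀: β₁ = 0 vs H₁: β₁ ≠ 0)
p-value = 0.6693 ≥ α = 0.10, so we fail to reject H₀. The relationship is not significant.

Hypothesis test for the slope coefficient:

H₀: β₁ = 0 (no linear relationship)
H₁: β₁ ≠ 0 (linear relationship exists)

Test statistic: t = β̂₁ / SE(β̂₁) = 0.1423 / 0.3297 = 0.4316

p = 0.6693: how often a slope estimate this far from 0 (in SE units) would arise by chance if β₁ were truly 0.

Decision rule: reject H₀ if p-value < α.
p-value = 0.6693 ≥ α = 0.10 → fail to reject H₀.

Conclusion: the linear association between x and y is not significant at the 10% level.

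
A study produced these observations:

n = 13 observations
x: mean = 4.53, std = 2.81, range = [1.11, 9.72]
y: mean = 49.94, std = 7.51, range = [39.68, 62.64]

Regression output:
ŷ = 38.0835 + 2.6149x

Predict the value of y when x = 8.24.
ŷ = 59.6303

x = 8.24 lies inside the observed range [1.11, 9.72], so the fitted equation applies directly:

ŷ = 38.0835 + 2.6149 × 8.24
ŷ = 38.0835 + 21.5468
ŷ = 59.6303

This is the fitted mean response at that x — an individual observation would come with a wider prediction interval.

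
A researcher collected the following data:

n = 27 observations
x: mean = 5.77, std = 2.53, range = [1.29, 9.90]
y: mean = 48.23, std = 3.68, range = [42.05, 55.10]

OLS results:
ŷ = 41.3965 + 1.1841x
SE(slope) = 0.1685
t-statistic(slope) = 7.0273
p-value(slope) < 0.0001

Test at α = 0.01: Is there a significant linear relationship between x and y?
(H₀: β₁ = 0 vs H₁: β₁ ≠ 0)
Since p-value < 0.0001 < α = 0.01, reject H₀ — the slope is significantly different from 0.

Hypothesis test for the slope coefficient:

H₀: β₁ = 0 (no linear relationship)
H₁: β₁ ≠ 0 (linear relationship exists)

Test statistic: t = β̂₁ / SE(β̂₁) = 1.1841 / 0.1685 = 7.0273

The p-value (<0.0001) is the probability, under H₀, of a t-statistic at least as extreme as |t| = 7.0273 (two-sided, df = n − 2 = 25).

Decision rule: reject H₀ if p-value < α.
p-value < 0.0001 < α = 0.01 → reject H₀.

There is sufficient evidence at the 1% significance level to conclude that a linear relationship exists between x and y.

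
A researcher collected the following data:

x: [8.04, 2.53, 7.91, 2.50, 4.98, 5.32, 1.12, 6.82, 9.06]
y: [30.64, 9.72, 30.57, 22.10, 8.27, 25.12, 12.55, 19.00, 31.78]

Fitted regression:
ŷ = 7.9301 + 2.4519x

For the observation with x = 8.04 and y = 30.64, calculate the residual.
Residual = 2.9966

The residual is the difference between the actual value and the predicted value:

Residual = y - ŷ

Step 1: Calculate predicted value
ŷ = 7.9301 + 2.4519 × 8.04
ŷ = 27.6434

Step 2: Calculate residual
Residual = 30.64 - 27.6434
Residual = 2.9966

Interpretation: the model underestimates the actual value by 2.9966 at this point (positive residual → observation lies above the fitted line).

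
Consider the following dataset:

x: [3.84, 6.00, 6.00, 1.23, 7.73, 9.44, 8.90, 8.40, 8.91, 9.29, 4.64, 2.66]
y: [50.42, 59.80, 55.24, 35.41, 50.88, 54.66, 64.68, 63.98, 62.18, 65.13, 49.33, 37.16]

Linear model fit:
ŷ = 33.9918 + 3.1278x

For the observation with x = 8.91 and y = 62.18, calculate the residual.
Residual = 0.3195

The residual is the difference between the actual value and the predicted value:

Residual = y - ŷ

Step 1: Calculate predicted value
ŷ = 33.9918 + 3.1278 × 8.91
ŷ = 61.8605

Step 2: Calculate residual
Residual = 62.18 - 61.8605
Residual = 0.3195

The residual is positive, so the observed y = 62.18 sits above the regression line (the line underestimates it by 0.3195).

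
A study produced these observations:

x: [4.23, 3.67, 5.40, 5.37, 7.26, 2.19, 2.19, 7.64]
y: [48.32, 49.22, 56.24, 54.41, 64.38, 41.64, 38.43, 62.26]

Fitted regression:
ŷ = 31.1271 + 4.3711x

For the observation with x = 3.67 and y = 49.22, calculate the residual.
Residual = 2.0510

The residual is the difference between the actual value and the predicted value:

Residual = y - ŷ

Step 1: Calculate predicted value
ŷ = 31.1271 + 4.3711 × 3.67
ŷ = 47.1690

Step 2: Calculate residual
Residual = 49.22 - 47.1690
Residual = 2.0510

Interpretation: the model underestimates the actual value by 2.0510 at this point (positive residual → observation lies above the fitted line).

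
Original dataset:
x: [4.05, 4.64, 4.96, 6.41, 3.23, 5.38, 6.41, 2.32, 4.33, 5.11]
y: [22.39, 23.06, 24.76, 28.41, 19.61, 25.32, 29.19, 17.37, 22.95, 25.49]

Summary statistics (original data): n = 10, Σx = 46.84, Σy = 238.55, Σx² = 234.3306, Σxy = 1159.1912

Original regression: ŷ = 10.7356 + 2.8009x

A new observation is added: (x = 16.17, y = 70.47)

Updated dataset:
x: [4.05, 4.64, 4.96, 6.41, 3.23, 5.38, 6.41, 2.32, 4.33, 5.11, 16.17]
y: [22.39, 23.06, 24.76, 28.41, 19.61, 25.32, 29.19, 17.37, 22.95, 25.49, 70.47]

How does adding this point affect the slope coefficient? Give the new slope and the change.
Adding the point moves β₁ from 2.8009 to 3.9192, i.e. it increases by 1.1183 (+39.9%).

The new point has HIGH LEVERAGE: x = 16.17 is far from the original mean x̄ = 46.84/10 ≈ 4.68 (original range [2.32, 6.41]).

Step 1: Update the sums with the new point (n goes from 10 to 11)
Σx  = 46.84 + 16.17 = 63.01
Σy  = 238.55 + 70.47 = 309.02
Σx² = 234.3306 + 16.17² = 234.3306 + 261.4689 = 495.7995
Σxy = 1159.1912 + 16.17×70.47 = 1159.1912 + 1139.4999 = 2298.6911

Step 2: Recompute the slope with b₁ = (nΣxy − ΣxΣy) / (nΣx² − (Σx)²)
Numerator   = 11×2298.6911 − 63.01×309.02 = 25285.6021 − 19471.3502 = 5814.2519
Denominator = 11×495.7995 − 63.01² = 5453.7945 − 3970.2601 = 1483.5344
b₁(new) = 5814.2519 / 1483.5344 = 3.9192

(Same formula on the original sums: (10×1159.1912 − 46.84×238.55) / (10×234.3306 − 46.84²) = 418.2300 / 149.3204 = 2.8009, matching the given fit.)

Step 3: Change in slope
Δβ₁ = 3.9192 − 2.8009 = +1.1183
Relative change = +1.1183 / 2.8009 × 100% = +39.9%
→ the slope increases when the point is added.

A high-leverage point only changes the slope if it is off the original line; here y = 70.47 is above the original trend, so the slope increases.
In practice: refit with and without it and report both if conclusions differ; investigate whether it comes from the same population as the rest of the sample.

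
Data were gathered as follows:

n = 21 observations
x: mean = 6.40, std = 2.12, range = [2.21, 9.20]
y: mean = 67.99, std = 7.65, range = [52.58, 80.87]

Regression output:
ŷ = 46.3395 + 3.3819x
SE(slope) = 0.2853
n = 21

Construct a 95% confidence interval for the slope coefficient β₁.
The 95% CI for β₁ is (2.7848, 3.9790)

Confidence interval for the slope:

The 95% CI for β₁ is: β̂₁ ± t*(α/2, n-2) × SE(β̂₁)

Step 1: Find critical t-value
- Confidence level = 0.95
- Degrees of freedom = n - 2 = 21 - 2 = 19
- t*(α/2, 19) = 2.0930

Step 2: Calculate margin of error
Margin = 2.0930 × 0.2853 = 0.5971

Step 3: Construct interval
CI = 3.3819 ± 0.5971
CI = (2.7848, 3.9790)

Interpretation: intervals built this way capture the true β₁ in 95% of repeated samples; here the plausible range for the per-unit effect of x on y is 2.7848 to 3.9790.
The interval does not include 0, suggesting a significant linear relationship.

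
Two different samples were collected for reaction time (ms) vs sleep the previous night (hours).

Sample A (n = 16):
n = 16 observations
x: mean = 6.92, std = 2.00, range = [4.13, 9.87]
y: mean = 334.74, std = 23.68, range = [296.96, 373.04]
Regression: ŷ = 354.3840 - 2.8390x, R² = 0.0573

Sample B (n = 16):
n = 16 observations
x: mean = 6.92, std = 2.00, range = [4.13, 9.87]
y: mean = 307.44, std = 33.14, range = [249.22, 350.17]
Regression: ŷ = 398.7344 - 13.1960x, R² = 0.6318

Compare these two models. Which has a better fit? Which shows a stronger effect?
Model B has the better fit (R² = 0.6318 vs 0.0573). Model B shows the stronger effect (|β₁| = 13.1960 vs 2.8390).

Model Comparison:

Which explains more variance? (R²)
- Model A: R² = 0.0573 → 5.73% of variance in reaction time explained
- Model B: R² = 0.6318 → 63.18% of variance in reaction time explained
- 0.6318 > 0.0573 → Model B has the better fit

Effect size (slope magnitude):
- Model A: β₁ = -2.8390 → predicted reaction time falls 2.8390 ms per additional hour of sleep
- Model B: β₁ = -13.1960 → predicted reaction time falls 13.1960 ms per additional hour of sleep
- |-2.8390| < |-13.1960| → Model B shows the stronger marginal effect

Note: A better fit (higher R²) doesn't necessarily mean a more important relationship.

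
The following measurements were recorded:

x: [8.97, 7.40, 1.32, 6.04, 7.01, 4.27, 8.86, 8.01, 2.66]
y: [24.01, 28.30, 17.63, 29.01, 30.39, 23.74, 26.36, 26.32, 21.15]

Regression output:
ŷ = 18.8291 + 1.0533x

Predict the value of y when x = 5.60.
ŷ = 24.7276

x = 5.60 lies inside the observed range [1.32, 8.97], so the fitted equation applies directly:

ŷ = 18.8291 + 1.0533 × 5.60
ŷ = 18.8291 + 5.8985
ŷ = 24.7276

This is a point prediction; actual observations scatter around it by roughly the residual standard deviation.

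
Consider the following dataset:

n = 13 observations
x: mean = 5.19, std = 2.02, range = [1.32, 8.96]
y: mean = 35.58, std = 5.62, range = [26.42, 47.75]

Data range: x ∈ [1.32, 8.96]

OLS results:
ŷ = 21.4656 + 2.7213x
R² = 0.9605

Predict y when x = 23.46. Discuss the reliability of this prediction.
The equation gives ŷ = 85.3073; however x = 23.46 is 14.50 units above the observed range, so this extrapolated value should not be trusted.

Prediction calculation:
ŷ = 21.4656 + 2.7213 × 23.46
ŷ = 85.3073

Reliability:
- Data range: x ∈ [1.32, 8.96]
- Prediction point: x = 23.46 is 14.50 units above the observed range → this is EXTRAPOLATION, not interpolation

Why that matters here:
- The standard error of prediction grows with (x − x̄)², and x = 23.46 is far from x̄ = 5.19
- The linear relationship may not hold outside the observed range

Report the number if required, but flag clearly that it is an extrapolation.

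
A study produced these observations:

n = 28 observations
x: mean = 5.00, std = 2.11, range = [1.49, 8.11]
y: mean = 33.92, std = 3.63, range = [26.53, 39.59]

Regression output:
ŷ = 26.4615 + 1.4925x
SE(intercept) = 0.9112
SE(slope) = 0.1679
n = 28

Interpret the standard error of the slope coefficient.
SE(β̂₁) = 0.1679 is the estimated standard deviation of the slope estimate across repeated samples; relative to β̂₁ = 1.4925 that is 11.2%, a precise estimate.

What SE measures:
- The standard error quantifies the sampling variability of the coefficient estimate
- It is the estimated standard deviation of β̂₁ across hypothetical repeated samples of the same size
- Smaller SE → more precise estimate

Relative precision:
- SE / |β̂₁| = 0.1679 / 1.4925 = 11.2%
- Rule of thumb (under 20%: precise; 20% to under 50%: moderately precise; 50% or more: imprecise) → precise

Link to the t-test: t = β̂₁ / SE(β̂₁) = 1.4925 / 0.1679 = 8.8892, the statistic for H₀: β₁ = 0.

What drives SE(β̂₁): more residual scatter → larger SE; wider spread of x values → smaller SE.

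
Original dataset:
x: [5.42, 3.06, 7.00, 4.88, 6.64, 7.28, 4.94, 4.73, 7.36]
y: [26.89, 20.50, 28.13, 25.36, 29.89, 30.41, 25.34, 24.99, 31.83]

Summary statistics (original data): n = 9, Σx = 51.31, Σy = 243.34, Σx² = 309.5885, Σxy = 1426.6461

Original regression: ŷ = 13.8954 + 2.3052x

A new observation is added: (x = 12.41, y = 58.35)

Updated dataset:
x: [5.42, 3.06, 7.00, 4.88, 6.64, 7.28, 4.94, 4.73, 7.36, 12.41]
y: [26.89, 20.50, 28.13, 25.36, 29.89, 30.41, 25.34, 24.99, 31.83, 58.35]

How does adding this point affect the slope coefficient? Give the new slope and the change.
The slope changes from 2.3052 to 3.9672 (change of +1.6620, or +72.1%).

The new point has HIGH LEVERAGE: x = 12.41 is far from the original mean x̄ = 51.31/9 ≈ 5.70 (original range [3.06, 7.36]).

Step 1: Update the sums with the new point (n goes from 9 to 10)
Σx  = 51.31 + 12.41 = 63.72
Σy  = 243.34 + 58.35 = 301.69
Σx² = 309.5885 + 12.41² = 309.5885 + 154.0081 = 463.5966
Σxy = 1426.6461 + 12.41×58.35 = 1426.6461 + 724.1235 = 2150.7696

Step 2: Recompute the slope with b₁ = (nΣxy − ΣxΣy) / (nΣx² − (Σx)²)
Numerator   = 10×2150.7696 − 63.72×301.69 = 21507.6960 − 19223.6868 = 2284.0092
Denominator = 10×463.5966 − 63.72² = 4635.9660 − 4060.2384 = 575.7276
b₁(new) = 2284.0092 / 575.7276 = 3.9672

(Same formula on the original sums: (9×1426.6461 − 51.31×243.34) / (9×309.5885 − 51.31²) = 354.0395 / 153.5804 = 2.3052, matching the given fit.)

Step 3: Change in slope
Δβ₁ = 3.9672 − 2.3052 = +1.6620
Relative change = +1.6620 / 2.3052 × 100% = +72.1%
→ the slope increases when the point is added.

Because the point sits above the extension of the original line at a high-leverage x, it tilts the fit up.
In practice: check such a point for data-entry or measurement error; examine leverage (hᵢ) and Cook's distance rather than deleting it automatically.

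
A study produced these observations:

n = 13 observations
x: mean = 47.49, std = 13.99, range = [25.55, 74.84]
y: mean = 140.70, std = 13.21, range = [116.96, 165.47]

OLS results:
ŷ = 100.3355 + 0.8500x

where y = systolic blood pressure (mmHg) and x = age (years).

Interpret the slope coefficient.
An increase of one year in age is associated with a 0.8500 mmHg increase in predicted blood pressure.

β₁ = 0.8500 is the change in predicted blood pressure (mmHg) per additional year of age.

Interpretation:
- Age up by 1 year → predicted blood pressure increases by 0.8500 mmHg
- This is a linear approximation: the same per-unit change is assumed across the whole observed x range

(β₀ = 100.3355 is the fitted value at x = 0 and is not part of the slope interpretation.)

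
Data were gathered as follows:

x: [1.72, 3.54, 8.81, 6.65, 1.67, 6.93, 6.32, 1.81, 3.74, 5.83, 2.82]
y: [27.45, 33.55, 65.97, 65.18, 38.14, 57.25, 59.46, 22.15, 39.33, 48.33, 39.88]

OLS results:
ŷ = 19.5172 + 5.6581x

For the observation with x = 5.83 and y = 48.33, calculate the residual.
Residual = -4.1739

The residual is the difference between the actual value and the predicted value:

Residual = y - ŷ

Step 1: Calculate predicted value
ŷ = 19.5172 + 5.6581 × 5.83
ŷ = 52.5039

Step 2: Calculate residual
Residual = 48.33 - 52.5039
Residual = -4.1739

Interpretation: the model overestimates the actual value by 4.1739 at this point (negative residual → observation lies below the fitted line).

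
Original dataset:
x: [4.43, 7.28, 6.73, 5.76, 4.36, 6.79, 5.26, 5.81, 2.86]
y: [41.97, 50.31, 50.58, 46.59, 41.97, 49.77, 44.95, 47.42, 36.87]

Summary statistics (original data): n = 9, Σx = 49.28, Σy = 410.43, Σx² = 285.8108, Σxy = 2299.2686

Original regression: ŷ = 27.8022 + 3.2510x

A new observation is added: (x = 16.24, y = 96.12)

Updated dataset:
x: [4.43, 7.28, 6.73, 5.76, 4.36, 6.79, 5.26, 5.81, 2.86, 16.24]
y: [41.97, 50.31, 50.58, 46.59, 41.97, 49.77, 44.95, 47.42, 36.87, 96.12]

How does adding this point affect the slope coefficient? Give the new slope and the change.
New slope β₁ = 4.5014 versus 3.2510 before: a change of +1.2504 (+38.5%).

x = 16.24 lies well outside the original x-range [2.86, 7.28] (x̄ ≈ 5.48), so this observation has high leverage and can move the slope substantially.

Step 1: Update the sums with the new point (n goes from 9 to 10)
Σx  = 49.28 + 16.24 = 65.52
Σy  = 410.43 + 96.12 = 506.55
Σx² = 285.8108 + 16.24² = 285.8108 + 263.7376 = 549.5484
Σxy = 2299.2686 + 16.24×96.12 = 2299.2686 + 1560.9888 = 3860.2574

Step 2: Recompute the slope with b₁ = (nΣxy − ΣxΣy) / (nΣx² − (Σx)²)
Numerator   = 10×3860.2574 − 65.52×506.55 = 38602.5740 − 33189.1560 = 5413.4180
Denominator = 10×549.5484 − 65.52² = 5495.4840 − 4292.8704 = 1202.6136
b₁(new) = 5413.4180 / 1202.6136 = 4.5014

(Same formula on the original sums: (9×2299.2686 − 49.28×410.43) / (9×285.8108 − 49.28²) = 467.4270 / 143.7788 = 3.2510, matching the given fit.)

Step 3: Change in slope
Δβ₁ = 4.5014 − 3.2510 = +1.2504
Relative change = +1.2504 / 3.2510 × 100% = +38.5%
→ the slope increases when the point is added.

A high-leverage point only changes the slope if it is off the original line; here y = 96.12 is above the original trend, so the slope increases.
In practice: investigate whether it comes from the same population as the rest of the sample; refit with and without it and report both if conclusions differ.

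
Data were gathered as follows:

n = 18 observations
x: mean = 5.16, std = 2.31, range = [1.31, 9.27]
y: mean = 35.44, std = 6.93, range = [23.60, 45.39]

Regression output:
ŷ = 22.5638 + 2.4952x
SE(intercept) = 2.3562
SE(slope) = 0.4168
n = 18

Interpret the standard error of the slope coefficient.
SE(β̂₁) = 0.4168 is the estimated standard deviation of the slope estimate across repeated samples; relative to β̂₁ = 2.4952 that is 16.7%, a precise estimate.

SE(β̂₁) = s / √Sxx, where s is the residual standard deviation and Sxx = Σ(x − x̄)². It is the yardstick for how far β̂₁ = 2.4952 could plausibly be from the true slope.

Relative precision:
- SE / |β̂₁| = 0.4168 / 2.4952 = 16.7%
- Rule of thumb (under 20%: precise; 20% to under 50%: moderately precise; 50% or more: imprecise) → precise

Link to the t-test: t = β̂₁ / SE(β̂₁) = 2.4952 / 0.4168 = 5.9866, the statistic for H₀: β₁ = 0.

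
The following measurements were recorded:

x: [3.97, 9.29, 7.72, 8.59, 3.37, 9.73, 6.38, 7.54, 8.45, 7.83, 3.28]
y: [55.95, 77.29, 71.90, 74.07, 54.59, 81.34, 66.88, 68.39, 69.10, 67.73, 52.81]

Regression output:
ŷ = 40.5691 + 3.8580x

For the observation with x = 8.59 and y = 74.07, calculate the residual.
Residual = 0.3607

The residual is the difference between the actual value and the predicted value:

Residual = y - ŷ

Step 1: Calculate predicted value
ŷ = 40.5691 + 3.8580 × 8.59
ŷ = 73.7093

Step 2: Calculate residual
Residual = 74.07 - 73.7093
Residual = 0.3607

Interpretation: the model underestimates the actual value by 0.3607 at this point (positive residual → observation lies above the fitted line).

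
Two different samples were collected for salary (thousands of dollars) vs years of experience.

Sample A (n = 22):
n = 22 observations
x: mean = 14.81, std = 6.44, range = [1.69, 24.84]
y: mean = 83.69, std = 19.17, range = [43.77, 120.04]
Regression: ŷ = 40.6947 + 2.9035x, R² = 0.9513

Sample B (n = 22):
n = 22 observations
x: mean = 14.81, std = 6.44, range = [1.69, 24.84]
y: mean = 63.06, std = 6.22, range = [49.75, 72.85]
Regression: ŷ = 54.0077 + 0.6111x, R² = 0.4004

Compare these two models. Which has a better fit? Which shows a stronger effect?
Model A has the better fit (R² = 0.9513 vs 0.4004). Model A shows the stronger effect (|β₁| = 2.9035 vs 0.6111).

Model Comparison:

Goodness of fit (R²):
- Model A: R² = 0.9513 → 95.13% of variance in salary explained
- Model B: R² = 0.4004 → 40.04% of variance in salary explained
- 0.9513 > 0.4004 → Model A has the better fit

Strength of effect — compare |β₁|:
- Model A: β₁ = 2.9035 → predicted salary rises 2.9035 thousand dollars per additional year of experience
- Model B: β₁ = 0.6111 → predicted salary rises 0.6111 thousand dollars per additional year of experience
- |2.9035| > |0.6111| → Model A shows the stronger marginal effect

Note: The two samples could reflect different populations, time periods, or measurement quality.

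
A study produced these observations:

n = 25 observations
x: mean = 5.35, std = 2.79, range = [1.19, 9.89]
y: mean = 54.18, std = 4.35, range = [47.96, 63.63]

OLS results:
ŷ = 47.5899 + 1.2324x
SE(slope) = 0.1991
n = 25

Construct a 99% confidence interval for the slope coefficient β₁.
The 99% CI for β₁ is (0.6735, 1.7913)

Confidence interval for the slope:

The 99% CI for β₁ is: β̂₁ ± t*(α/2, n-2) × SE(β̂₁)

Step 1: Find critical t-value
- Confidence level = 0.99
- Degrees of freedom = n - 2 = 25 - 2 = 23
- t*(α/2, 23) = 2.8073

Step 2: Calculate margin of error
Margin = 2.8073 × 0.1991 = 0.5589

Step 3: Construct interval
CI = 1.2324 ± 0.5589
CI = (0.6735, 1.7913)

Interpretation: each one-unit increase in x is associated with a change in mean y of between 0.6735 and 1.7913, with 99% confidence.
Both endpoints are positive, so the data support a genuinely positive slope at this confidence level.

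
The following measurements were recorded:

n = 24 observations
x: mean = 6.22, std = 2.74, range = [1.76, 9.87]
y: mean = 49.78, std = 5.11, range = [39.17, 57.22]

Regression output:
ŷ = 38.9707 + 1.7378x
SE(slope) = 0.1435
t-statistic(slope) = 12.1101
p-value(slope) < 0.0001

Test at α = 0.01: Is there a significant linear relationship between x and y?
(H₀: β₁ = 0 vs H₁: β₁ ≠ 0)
Since p-value < 0.0001 < α = 0.01, reject H₀ — the slope is significantly different from 0.

Hypothesis test for the slope coefficient:

H₀: β₁ = 0 (no linear relationship)
H₁: β₁ ≠ 0 (linear relationship exists)

Test statistic: t = β̂₁ / SE(β̂₁) = 1.7378 / 0.1435 = 12.1101

The p-value (<0.0001) is the probability, under H₀, of a t-statistic at least as extreme as |t| = 12.1101 (two-sided, df = n − 2 = 22).

Decision rule: reject H₀ if p-value < α.
p-value < 0.0001 < α = 0.01 → reject H₀.

Conclusion: the linear association between x and y is significant at the 1% level.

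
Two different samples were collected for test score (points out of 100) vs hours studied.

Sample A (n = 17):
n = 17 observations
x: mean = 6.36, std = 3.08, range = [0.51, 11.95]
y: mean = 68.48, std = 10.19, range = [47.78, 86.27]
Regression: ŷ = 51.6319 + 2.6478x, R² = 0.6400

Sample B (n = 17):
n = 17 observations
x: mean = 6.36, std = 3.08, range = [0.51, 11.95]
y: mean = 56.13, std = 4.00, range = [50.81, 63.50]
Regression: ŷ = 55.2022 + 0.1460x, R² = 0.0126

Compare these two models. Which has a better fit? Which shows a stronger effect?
Model A has the better fit (R² = 0.6400 vs 0.0126). Model A shows the stronger effect (|β₁| = 2.6478 vs 0.1460).

Model Comparison:

Fit — compare R²:
- Model A: R² = 0.6400 → 64.00% of variance in test score explained
- Model B: R² = 0.0126 → 1.26% of variance in test score explained
- 0.6400 > 0.0126 → Model A has the better fit

Strength of effect — compare |β₁|:
- Model A: β₁ = 2.6478 → predicted test score rises 2.6478 points per additional hour of study time
- Model B: β₁ = 0.1460 → predicted test score rises 0.1460 points per additional hour of study time
- |2.6478| > |0.1460| → Model A shows the stronger marginal effect

Note: A better fit (higher R²) doesn't necessarily mean a more important relationship.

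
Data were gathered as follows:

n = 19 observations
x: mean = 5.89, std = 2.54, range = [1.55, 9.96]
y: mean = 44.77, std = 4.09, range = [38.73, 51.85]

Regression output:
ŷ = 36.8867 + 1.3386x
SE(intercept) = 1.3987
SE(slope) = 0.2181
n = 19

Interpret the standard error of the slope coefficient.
SE(slope) = 0.2181 measures the uncertainty in the estimated slope. The coefficient is estimated precisely (SE/|β̂₁| = 16.3%).

SE(β̂₁) = 0.2181 says: if we drew many samples of n = 19 from the same population and refit each time, the fitted slopes would scatter with a standard deviation of roughly 0.2181 around the true β₁.

Relative precision:
- SE / |β̂₁| = 0.2181 / 1.3386 = 16.3%
- Rule of thumb (under 20%: precise; 20% to under 50%: moderately precise; 50% or more: imprecise) → precise

Link to the t-test: t = β̂₁ / SE(β̂₁) = 1.3386 / 0.2181 = 6.1376, the statistic for H₀: β₁ = 0.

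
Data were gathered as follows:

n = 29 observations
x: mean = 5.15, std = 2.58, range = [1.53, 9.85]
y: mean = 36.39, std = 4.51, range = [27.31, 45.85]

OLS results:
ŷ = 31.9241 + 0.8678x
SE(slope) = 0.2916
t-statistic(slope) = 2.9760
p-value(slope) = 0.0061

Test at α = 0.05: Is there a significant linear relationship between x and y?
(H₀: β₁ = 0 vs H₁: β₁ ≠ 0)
Since p-value = 0.0061 < α = 0.05, reject H₀ — the slope is significantly different from 0.

Hypothesis test for the slope coefficient:

H₀: β₁ = 0 (no linear relationship)
H₁: β₁ ≠ 0 (linear relationship exists)

Test statistic: t = β̂₁ / SE(β̂₁) = 0.8678 / 0.2916 = 2.9760

With df = 27, the two-sided p-value for |t| = 2.9760 is 0.0061.

Decision rule: reject H₀ if p-value < α.
p-value = 0.0061 < α = 0.05 → reject H₀.

Conclusion: the linear association between x and y is significant at the 5% level.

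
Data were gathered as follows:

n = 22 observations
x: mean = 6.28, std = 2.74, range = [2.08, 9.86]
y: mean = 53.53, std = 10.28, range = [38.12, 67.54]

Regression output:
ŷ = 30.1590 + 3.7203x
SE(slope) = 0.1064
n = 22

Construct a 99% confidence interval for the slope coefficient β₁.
The 99% CI for β₁ is (3.4176, 4.0230)

Confidence interval for the slope:

The 99% CI for β₁ is: β̂₁ ± t*(α/2, n-2) × SE(β̂₁)

Step 1: Find critical t-value
- Confidence level = 0.99
- Degrees of freedom = n - 2 = 22 - 2 = 20
- t*(α/2, 20) = 2.8453

Step 2: Calculate margin of error
Margin = 2.8453 × 0.1064 = 0.3027

Step 3: Construct interval
CI = 3.7203 ± 0.3027
CI = (3.4176, 4.0230)

Interpretation: each one-unit increase in x is associated with a change in mean y of between 3.4176 and 4.0230, with 99% confidence.
Both endpoints are positive, so the data support a genuinely positive slope at this confidence level.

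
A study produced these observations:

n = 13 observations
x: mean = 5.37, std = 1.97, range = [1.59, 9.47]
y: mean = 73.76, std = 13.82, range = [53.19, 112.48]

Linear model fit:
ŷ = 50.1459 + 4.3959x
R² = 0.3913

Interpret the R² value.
About 39.13% of the variability in y is accounted for by the regression on x (R² = 0.3913) — a moderate linear fit.

R² = 1 − SS_res/SS_tot compares the residual scatter to the total scatter of y about its mean.

Here R² = 0.3913:
- Explained: 39.13% of the variation in y
- Unexplained (residual): 100% − 39.13% = 60.87%
- Rule of thumb (below 0.3 weak; 0.3 to below 0.7 moderate; 0.7 and above strong) → moderate

Equivalently, for simple linear regression R² = r², so |r| = √0.3913 ≈ 0.6255.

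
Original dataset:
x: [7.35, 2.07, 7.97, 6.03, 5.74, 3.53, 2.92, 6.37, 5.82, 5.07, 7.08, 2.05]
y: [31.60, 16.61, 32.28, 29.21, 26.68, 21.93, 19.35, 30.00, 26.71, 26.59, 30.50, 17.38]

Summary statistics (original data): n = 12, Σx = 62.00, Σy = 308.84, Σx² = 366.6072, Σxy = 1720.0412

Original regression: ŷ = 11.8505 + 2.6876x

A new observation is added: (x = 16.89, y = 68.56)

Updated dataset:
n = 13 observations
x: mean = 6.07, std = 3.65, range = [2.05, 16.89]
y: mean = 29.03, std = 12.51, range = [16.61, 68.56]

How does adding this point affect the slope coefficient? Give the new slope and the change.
New slope β₁ = 3.3949 versus 2.6876 before: a change of +0.7073 (+26.3%).

x = 16.89 lies well outside the original x-range [2.05, 7.97] (x̄ ≈ 5.17), so this observation has high leverage and can move the slope substantially.

Step 1: Update the sums with the new point (n goes from 12 to 13)
Σx  = 62.00 + 16.89 = 78.89
Σy  = 308.84 + 68.56 = 377.40
Σx² = 366.6072 + 16.89² = 366.6072 + 285.2721 = 651.8793
Σxy = 1720.0412 + 16.89×68.56 = 1720.0412 + 1157.9784 = 2878.0196

Step 2: Recompute the slope with b₁ = (nΣxy − ΣxΣy) / (nΣx² − (Σx)²)
Numerator   = 13×2878.0196 − 78.89×377.40 = 37414.2548 − 29773.0860 = 7641.1688
Denominator = 13×651.8793 − 78.89² = 8474.4309 − 6223.6321 = 2250.7988
b₁(new) = 7641.1688 / 2250.7988 = 3.3949

(Same formula on the original sums: (12×1720.0412 − 62.00×308.84) / (12×366.6072 − 62.00²) = 1492.4144 / 555.2864 = 2.6876, matching the given fit.)

Step 3: Change in slope
Δβ₁ = 3.3949 − 2.6876 = +0.7073
Relative change = +0.7073 / 2.6876 × 100% = +26.3%
→ the slope increases when the point is added.

Because the point sits above the extension of the original line at a high-leverage x, it tilts the fit up.
In practice: refit with and without it and report both if conclusions differ; check such a point for data-entry or measurement error.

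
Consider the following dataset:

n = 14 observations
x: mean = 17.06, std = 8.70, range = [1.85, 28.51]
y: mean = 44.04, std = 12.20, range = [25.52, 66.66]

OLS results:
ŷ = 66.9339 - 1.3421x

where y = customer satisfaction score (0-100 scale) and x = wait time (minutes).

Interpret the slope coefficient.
On average, satisfaction score is about 1.3421 points lower for every extra minute of wait time.

The slope β₁ = -1.3421 gives the rate at which the fitted satisfaction score changes with wait time.

Interpretation:
- Wait time up by 1 minute → predicted satisfaction score decreases by 1.3421 points
- The effect is assumed constant over the observed range of x (linearity)
- The sign (−) gives the direction; the magnitude 1.3421 gives the size of the effect per minute

(β₀ = 66.9339 is the fitted value at x = 0 and is not part of the slope interpretation.)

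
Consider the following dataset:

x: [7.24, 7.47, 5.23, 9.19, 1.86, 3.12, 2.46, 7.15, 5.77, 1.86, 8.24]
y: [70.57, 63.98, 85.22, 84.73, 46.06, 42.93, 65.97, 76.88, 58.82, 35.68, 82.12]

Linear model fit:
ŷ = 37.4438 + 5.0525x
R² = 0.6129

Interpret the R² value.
About 61.29% of the variability in y is accounted for by the regression on x (R² = 0.6129) — a moderate linear fit.

R² = 1 − SS_res/SS_tot compares the residual scatter to the total scatter of y about its mean.

Here R² = 0.6129:
- Explained: 61.29% of the variation in y
- Unexplained (residual): 100% − 61.29% = 38.71%
- Rule of thumb (below 0.3 weak; 0.3 to below 0.7 moderate; 0.7 and above strong) → moderate

Equivalently, for simple linear regression R² = r², so |r| = √0.6129 ≈ 0.7829.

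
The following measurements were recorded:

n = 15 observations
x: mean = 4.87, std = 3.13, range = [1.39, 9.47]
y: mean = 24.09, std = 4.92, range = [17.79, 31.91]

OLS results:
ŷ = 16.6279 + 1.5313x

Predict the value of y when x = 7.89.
ŷ = 28.7099

Plug x = 7.89 into the fitted line:

ŷ = 16.6279 + 1.5313 × 7.89
ŷ = 16.6279 + 12.0820
ŷ = 28.7099

This is a point prediction; actual observations scatter around it by roughly the residual standard deviation.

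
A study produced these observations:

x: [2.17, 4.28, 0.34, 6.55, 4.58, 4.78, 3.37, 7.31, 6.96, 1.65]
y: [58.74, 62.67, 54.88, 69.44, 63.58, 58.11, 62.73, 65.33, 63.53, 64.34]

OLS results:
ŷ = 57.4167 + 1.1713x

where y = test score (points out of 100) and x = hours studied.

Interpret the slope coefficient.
On average, test score is about 1.1713 points higher for every extra hour of study time.

The slope β₁ = 1.1713 gives the rate at which the fitted test score changes with study time.

Interpretation:
- Study time up by 1 hour → predicted test score increases by 1.1713 points
- The effect is assumed constant over the observed range of x (linearity)

(β₀ = 57.4167 is the fitted value at x = 0 and is not part of the slope interpretation.)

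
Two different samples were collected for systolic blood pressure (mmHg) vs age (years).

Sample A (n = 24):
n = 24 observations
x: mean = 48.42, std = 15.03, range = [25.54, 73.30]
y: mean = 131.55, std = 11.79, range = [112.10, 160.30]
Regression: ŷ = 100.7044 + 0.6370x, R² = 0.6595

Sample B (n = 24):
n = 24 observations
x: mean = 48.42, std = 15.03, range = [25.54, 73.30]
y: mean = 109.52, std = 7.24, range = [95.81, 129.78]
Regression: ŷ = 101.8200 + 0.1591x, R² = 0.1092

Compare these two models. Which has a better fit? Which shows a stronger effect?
Model A has the better fit (R² = 0.6595 vs 0.1092). Model A shows the stronger effect (|β₁| = 0.6370 vs 0.1591).

Model Comparison:

Fit — compare R²:
- Model A: R² = 0.6595 → 65.95% of variance in blood pressure explained
- Model B: R² = 0.1092 → 10.92% of variance in blood pressure explained
- 0.6595 > 0.1092 → Model A has the better fit

Effect size (slope magnitude):
- Model A: β₁ = 0.6370 → predicted blood pressure rises 0.6370 mmHg per additional year of age
- Model B: β₁ = 0.1591 → predicted blood pressure rises 0.1591 mmHg per additional year of age
- |0.6370| > |0.1591| → Model A shows the stronger marginal effect

Notes:
- A steeper slope doesn't make a better model if the scatter around the line is large.
- A better fit (higher R²) doesn't necessarily mean a more important relationship.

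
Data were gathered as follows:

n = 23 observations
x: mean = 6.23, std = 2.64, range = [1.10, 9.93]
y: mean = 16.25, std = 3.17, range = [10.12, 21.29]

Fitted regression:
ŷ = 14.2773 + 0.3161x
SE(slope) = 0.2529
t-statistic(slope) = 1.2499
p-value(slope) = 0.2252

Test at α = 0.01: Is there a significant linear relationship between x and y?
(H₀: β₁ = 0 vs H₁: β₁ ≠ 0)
Since p-value = 0.2252 ≥ α = 0.01, fail to reject H₀ — the slope is not significantly different from 0.

Hypothesis test for the slope coefficient:

H₀: β₁ = 0 (no linear relationship)
H₁: β₁ ≠ 0 (linear relationship exists)

Test statistic: t = β̂₁ / SE(β̂₁) = 0.3161 / 0.2529 = 1.2499

The p-value (0.2252) is the probability, under H₀, of a t-statistic at least as extreme as |t| = 1.2499 (two-sided, df = n − 2 = 21).

Decision rule: reject H₀ if p-value < α.
p-value = 0.2252 ≥ α = 0.01 → fail to reject H₀.

At α = 0.01 the data do not provide convincing evidence of a nonzero slope.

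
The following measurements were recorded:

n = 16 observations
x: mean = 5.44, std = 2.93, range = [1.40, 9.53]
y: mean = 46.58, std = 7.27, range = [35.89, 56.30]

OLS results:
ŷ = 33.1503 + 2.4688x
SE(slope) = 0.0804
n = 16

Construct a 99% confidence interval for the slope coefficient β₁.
The 99% CI for β₁ is (2.2295, 2.7081)

Confidence interval for the slope:

The 99% CI for β₁ is: β̂₁ ± t*(α/2, n-2) × SE(β̂₁)

Step 1: Find critical t-value
- Confidence level = 0.99
- Degrees of freedom = n - 2 = 16 - 2 = 14
- t*(α/2, 14) = 2.9768

Step 2: Calculate margin of error
Margin = 2.9768 × 0.0804 = 0.2393

Step 3: Construct interval
CI = 2.4688 ± 0.2393
CI = (2.2295, 2.7081)

Interpretation: intervals built this way capture the true β₁ in 99% of repeated samples; here the plausible range for the per-unit effect of x on y is 2.2295 to 2.7081.
The interval does not include 0, suggesting a significant linear relationship.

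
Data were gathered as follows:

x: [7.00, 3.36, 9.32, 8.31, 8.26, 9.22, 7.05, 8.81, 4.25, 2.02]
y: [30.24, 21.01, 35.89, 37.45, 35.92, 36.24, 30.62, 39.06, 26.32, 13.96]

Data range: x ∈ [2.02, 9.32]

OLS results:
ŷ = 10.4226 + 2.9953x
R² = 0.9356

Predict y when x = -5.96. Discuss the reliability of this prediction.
ŷ = -7.4294, but this is extrapolation (below the data range [2.02, 9.32]) and may be unreliable.

Prediction calculation:
ŷ = 10.4226 + 2.9953 × (-5.96)
ŷ = -7.4294

Reliability:
- Data range: x ∈ [2.02, 9.32]
- Prediction point: x = -5.96 is 7.98 units below the observed range → this is EXTRAPOLATION, not interpolation

Why that matters here:
- The standard error of prediction grows with (x − x̄)², and x = -5.96 is far from x̄ = 6.76
- There are no observations near this x to validate the fitted line there

Report the number if required, but flag clearly that it is an extrapolation.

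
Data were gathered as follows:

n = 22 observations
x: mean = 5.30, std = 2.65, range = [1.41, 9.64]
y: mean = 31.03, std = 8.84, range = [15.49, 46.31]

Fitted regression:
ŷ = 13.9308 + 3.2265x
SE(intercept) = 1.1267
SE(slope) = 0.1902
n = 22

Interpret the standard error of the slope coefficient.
SE(β̂₁) = 0.1902 is the estimated standard deviation of the slope estimate across repeated samples; relative to β̂₁ = 3.2265 that is 5.9%, a precise estimate.

What SE measures:
- The standard error quantifies the sampling variability of the coefficient estimate
- It is the estimated standard deviation of β̂₁ across hypothetical repeated samples of the same size
- Smaller SE → more precise estimate

Relative precision:
- SE / |β̂₁| = 0.1902 / 3.2265 = 5.9%
- Rule of thumb (under 20%: precise; 20% to under 50%: moderately precise; 50% or more: imprecise) → precise

Link to the t-test: t = β̂₁ / SE(β̂₁) = 3.2265 / 0.1902 = 16.9637, the statistic for H₀: β₁ = 0.

What drives SE(β̂₁): more residual scatter → larger SE; larger n (here n = 22) → smaller SE.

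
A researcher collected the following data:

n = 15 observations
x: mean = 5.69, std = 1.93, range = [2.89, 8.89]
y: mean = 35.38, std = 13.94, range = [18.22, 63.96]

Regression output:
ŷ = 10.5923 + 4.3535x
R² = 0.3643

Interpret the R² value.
R² = 0.3643 means 36.43% of the variation in y is explained by the linear relationship with x. This indicates a moderate fit.

The coefficient of determination R² is the fraction of the total variation in y that the fitted line accounts for.

Here R² = 0.3643:
- Explained: 36.43% of the variation in y
- Unexplained (residual): 100% − 36.43% = 63.57%
- Rule of thumb (below 0.3 weak; 0.3 to below 0.7 moderate; 0.7 and above strong) → moderate

Note: R² never decreases when predictors are added, so it should not be used alone to compare models of different size.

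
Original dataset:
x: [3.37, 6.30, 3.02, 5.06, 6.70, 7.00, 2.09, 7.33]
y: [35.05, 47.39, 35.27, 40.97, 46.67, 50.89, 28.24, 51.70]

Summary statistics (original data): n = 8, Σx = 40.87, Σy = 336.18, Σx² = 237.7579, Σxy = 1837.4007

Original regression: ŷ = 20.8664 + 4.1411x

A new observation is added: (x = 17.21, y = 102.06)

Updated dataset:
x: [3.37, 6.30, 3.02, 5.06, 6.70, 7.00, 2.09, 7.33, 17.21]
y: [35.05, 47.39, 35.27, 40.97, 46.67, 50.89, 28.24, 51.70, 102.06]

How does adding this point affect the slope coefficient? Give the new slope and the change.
New slope β₁ = 4.8120 versus 4.1411 before: a change of +0.6709 (+16.2%).

The new point has HIGH LEVERAGE: x = 17.21 is far from the original mean x̄ = 40.87/8 ≈ 5.11 (original range [2.09, 7.33]).

Step 1: Update the sums with the new point (n goes from 8 to 9)
Σx  = 40.87 + 17.21 = 58.08
Σy  = 336.18 + 102.06 = 438.24
Σx² = 237.7579 + 17.21² = 237.7579 + 296.1841 = 533.9420
Σxy = 1837.4007 + 17.21×102.06 = 1837.4007 + 1756.4526 = 3593.8533

Step 2: Recompute the slope with b₁ = (nΣxy − ΣxΣy) / (nΣx² − (Σx)²)
Numerator   = 9×3593.8533 − 58.08×438.24 = 32344.6797 − 25452.9792 = 6891.7005
Denominator = 9×533.9420 − 58.08² = 4805.4780 − 3373.2864 = 1432.1916
b₁(new) = 6891.7005 / 1432.1916 = 4.8120

(Same formula on the original sums: (8×1837.4007 − 40.87×336.18) / (8×237.7579 − 40.87²) = 959.5290 / 231.7063 = 4.1411, matching the given fit.)

Step 3: Change in slope
Δβ₁ = 4.8120 − 4.1411 = +0.6709
Relative change = +0.6709 / 4.1411 × 100% = +16.2%
→ the slope increases when the point is added.

Because the point sits above the extension of the original line at a high-leverage x, it tilts the fit up.
In practice: check such a point for data-entry or measurement error.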